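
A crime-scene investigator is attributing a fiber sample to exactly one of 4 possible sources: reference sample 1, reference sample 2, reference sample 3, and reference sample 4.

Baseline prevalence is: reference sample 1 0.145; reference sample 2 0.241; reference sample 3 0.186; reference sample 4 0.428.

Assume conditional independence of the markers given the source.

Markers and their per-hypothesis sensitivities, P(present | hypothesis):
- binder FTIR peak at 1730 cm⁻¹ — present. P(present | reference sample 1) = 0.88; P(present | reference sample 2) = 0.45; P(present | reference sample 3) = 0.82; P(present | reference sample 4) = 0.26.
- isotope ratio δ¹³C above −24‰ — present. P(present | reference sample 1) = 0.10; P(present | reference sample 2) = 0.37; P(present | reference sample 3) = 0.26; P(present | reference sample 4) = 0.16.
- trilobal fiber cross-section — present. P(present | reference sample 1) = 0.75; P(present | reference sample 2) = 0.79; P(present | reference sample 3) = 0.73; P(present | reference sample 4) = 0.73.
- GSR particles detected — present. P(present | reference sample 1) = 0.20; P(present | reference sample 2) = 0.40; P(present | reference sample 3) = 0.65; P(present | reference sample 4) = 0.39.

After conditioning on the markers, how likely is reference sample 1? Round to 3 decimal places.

0.050

Multiply each prior by the joint likelihood of the marker pattern:
  reference sample 1: 0.145 × 0.88 × 0.10 × 0.75 × 0.20 = 0.001914
  reference sample 2: 0.241 × 0.45 × 0.37 × 0.79 × 0.40 = 0.01268
  reference sample 3: 0.186 × 0.82 × 0.26 × 0.73 × 0.65 = 0.018816
  reference sample 4: 0.428 × 0.26 × 0.16 × 0.73 × 0.39 = 0.005069
Normalizing constant Z = 0.001914 + 0.01268 + 0.018816 + 0.005069 = 0.038479.
P(reference sample 1 | evidence) = 0.001914 / 0.038479 ≈ 0.050.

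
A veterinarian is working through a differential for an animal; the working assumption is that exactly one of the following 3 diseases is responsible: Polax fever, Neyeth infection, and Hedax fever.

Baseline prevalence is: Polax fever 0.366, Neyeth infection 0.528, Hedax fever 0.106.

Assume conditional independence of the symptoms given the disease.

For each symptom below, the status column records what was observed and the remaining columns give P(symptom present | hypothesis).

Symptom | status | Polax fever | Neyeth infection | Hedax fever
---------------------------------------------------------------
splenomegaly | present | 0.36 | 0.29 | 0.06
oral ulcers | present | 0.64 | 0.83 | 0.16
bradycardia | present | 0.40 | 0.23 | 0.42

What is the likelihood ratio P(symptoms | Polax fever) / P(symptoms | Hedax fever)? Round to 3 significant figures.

Joint likelihood of the symptom pattern under each hypothesis:
  Polax fever: 0.36 × 0.64 × 0.40 = 0.09216
  Hedax fever: 0.06 × 0.16 × 0.42 = 0.004032
Bayes factor = 0.09216 / 0.004032 ≈ 22.9

22.9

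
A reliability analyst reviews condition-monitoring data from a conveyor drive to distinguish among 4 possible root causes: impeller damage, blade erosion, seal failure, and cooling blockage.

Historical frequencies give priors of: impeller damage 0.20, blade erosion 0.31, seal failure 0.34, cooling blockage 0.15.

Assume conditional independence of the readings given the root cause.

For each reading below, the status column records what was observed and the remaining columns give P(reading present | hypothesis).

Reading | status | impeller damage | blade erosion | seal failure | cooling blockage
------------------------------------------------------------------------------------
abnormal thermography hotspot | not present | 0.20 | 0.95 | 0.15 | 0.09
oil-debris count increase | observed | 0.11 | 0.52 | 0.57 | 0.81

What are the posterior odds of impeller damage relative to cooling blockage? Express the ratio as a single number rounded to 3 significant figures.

Posterior odds equal prior odds times the likelihood ratio; only the two competing hypotheses matter (using 1 − P(present | H) for each absent reading).
  impeller damage: 0.20 × (1 − 0.20) × 0.11 = 0.0176
  cooling blockage: 0.15 × (1 − 0.09) × 0.81 = 0.11057
Odds(impeller damage : cooling blockage) = 0.0176 / 0.11057 ≈ 0.159.

0.159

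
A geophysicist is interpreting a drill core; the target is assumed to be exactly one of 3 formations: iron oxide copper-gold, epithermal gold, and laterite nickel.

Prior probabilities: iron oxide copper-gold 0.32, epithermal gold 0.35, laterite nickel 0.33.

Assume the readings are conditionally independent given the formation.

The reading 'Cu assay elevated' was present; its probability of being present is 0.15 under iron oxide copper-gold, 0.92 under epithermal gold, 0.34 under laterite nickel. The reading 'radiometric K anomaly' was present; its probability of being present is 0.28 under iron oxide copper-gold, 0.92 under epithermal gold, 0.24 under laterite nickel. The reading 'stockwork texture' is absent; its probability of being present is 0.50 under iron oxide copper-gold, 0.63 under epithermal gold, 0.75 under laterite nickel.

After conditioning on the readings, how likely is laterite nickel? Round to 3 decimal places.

For each hypothesis, the unnormalized posterior weight is prior × product of the reading likelihoods (using 1 − P(present | H) for each absent reading):
  iron oxide copper-gold: 0.32 × 0.15 × 0.28 × (1 − 0.50) = 0.00672
  epithermal gold: 0.35 × 0.92 × 0.92 × (1 − 0.63) = 0.10961
  laterite nickel: 0.33 × 0.34 × 0.24 × (1 − 0.75) = 0.006732
The unnormalized weights sum to 0.12306.
P(laterite nickel | evidence) = 0.006732 / 0.12306 ≈ 0.055.

0.055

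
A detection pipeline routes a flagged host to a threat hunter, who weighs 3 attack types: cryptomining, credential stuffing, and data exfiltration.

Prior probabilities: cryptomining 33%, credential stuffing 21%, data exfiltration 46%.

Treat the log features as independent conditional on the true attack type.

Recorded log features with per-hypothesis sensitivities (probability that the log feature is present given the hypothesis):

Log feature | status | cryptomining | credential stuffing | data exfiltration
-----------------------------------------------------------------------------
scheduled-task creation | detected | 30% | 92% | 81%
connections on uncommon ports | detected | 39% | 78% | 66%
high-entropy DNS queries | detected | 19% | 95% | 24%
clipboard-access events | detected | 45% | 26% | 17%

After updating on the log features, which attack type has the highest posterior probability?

Multiply each prior by the joint likelihood of the log feature pattern:
  cryptomining: 0.33 × 0.30 × 0.39 × 0.19 × 0.45 = 0.0033012
  credential stuffing: 0.21 × 0.92 × 0.78 × 0.95 × 0.26 = 0.037222
  data exfiltration: 0.46 × 0.81 × 0.66 × 0.24 × 0.17 = 0.010033
Normalizing constant Z = 0.0033012 + 0.037222 + 0.010033 = 0.050556.
P(cryptomining | evidence) ≈ 0.0033012 / 0.050556 ≈ 0.065
P(credential stuffing | evidence) ≈ 0.037222 / 0.050556 ≈ 0.736
P(data exfiltration | evidence) ≈ 0.010033 / 0.050556 ≈ 0.198
The largest is 0.736, so credential stuffing is most probable.

credential stuffing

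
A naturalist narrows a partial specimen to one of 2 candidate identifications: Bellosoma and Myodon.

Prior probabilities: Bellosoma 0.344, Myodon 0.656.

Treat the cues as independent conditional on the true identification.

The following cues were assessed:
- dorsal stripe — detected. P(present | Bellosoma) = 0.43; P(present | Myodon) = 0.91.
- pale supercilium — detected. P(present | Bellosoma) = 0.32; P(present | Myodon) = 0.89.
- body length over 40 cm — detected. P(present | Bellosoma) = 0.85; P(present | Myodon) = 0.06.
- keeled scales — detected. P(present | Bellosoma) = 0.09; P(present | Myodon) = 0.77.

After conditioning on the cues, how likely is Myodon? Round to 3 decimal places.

Multiply each prior by the joint likelihood of the cue pattern:
  Bellosoma: 0.344 × 0.43 × 0.32 × 0.85 × 0.09 = 0.0036211
  Myodon: 0.656 × 0.91 × 0.89 × 0.06 × 0.77 = 0.024546
Normalizing constant Z = 0.0036211 + 0.024546 = 0.028167.
P(Myodon | evidence) = 0.024546 / 0.028167 ≈ 0.871.

0.871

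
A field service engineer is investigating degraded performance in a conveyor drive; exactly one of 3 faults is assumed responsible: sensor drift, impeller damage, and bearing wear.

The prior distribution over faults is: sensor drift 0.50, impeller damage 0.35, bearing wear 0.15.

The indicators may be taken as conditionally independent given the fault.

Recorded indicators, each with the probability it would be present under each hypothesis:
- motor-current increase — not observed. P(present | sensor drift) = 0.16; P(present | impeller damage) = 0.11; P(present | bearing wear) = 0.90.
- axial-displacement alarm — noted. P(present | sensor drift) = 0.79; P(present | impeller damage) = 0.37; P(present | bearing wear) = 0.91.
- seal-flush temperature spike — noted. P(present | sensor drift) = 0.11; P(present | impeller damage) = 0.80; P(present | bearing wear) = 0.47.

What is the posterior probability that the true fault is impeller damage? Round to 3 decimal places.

Multiply each prior by the joint likelihood of the indicator pattern (using 1 − P(present | H) for each absent indicator):
  sensor drift: 0.50 × (1 − 0.16) × 0.79 × 0.11 = 0.036498
  impeller damage: 0.35 × (1 − 0.11) × 0.37 × 0.80 = 0.092204
  bearing wear: 0.15 × (1 − 0.90) × 0.91 × 0.47 = 0.0064155
Normalizing constant Z = 0.036498 + 0.092204 + 0.0064155 = 0.13512.
P(impeller damage | evidence) = 0.092204 / 0.13512 ≈ 0.682.

0.682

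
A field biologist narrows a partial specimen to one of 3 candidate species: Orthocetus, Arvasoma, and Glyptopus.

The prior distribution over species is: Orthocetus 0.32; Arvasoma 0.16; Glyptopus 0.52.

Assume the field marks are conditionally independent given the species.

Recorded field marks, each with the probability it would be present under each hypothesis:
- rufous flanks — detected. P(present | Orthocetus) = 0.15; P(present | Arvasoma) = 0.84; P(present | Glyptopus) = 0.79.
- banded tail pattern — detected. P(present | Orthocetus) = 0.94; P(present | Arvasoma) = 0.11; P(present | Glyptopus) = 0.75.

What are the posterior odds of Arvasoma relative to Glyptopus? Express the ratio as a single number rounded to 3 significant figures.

Unnormalized posterior weight (prior times the field mark likelihoods) for each of the two hypotheses:
  Arvasoma: 0.16 × 0.84 × 0.11 = 0.014784
  Glyptopus: 0.52 × 0.79 × 0.75 = 0.3081
Posterior odds = 0.014784 / 0.3081 ≈ 0.0480.

0.0480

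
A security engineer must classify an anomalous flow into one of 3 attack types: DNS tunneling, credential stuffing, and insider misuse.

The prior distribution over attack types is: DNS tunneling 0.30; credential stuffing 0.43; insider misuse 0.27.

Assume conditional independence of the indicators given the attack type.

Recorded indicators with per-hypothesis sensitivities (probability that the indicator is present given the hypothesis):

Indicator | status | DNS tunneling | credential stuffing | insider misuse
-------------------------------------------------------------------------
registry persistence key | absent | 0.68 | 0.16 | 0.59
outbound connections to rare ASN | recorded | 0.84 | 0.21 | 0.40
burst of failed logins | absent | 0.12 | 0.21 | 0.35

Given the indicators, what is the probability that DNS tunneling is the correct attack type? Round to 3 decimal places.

For each hypothesis, the unnormalized posterior weight is prior × product of the indicator likelihoods (using 1 − P(present | H) for each absent indicator):
  DNS tunneling: 0.30 × (1 − 0.68) × 0.84 × (1 − 0.12) = 0.070963
  credential stuffing: 0.43 × (1 − 0.16) × 0.21 × (1 − 0.21) = 0.059923
  insider misuse: 0.27 × (1 − 0.59) × 0.40 × (1 − 0.35) = 0.028782
Normalizing constant Z = 0.070963 + 0.059923 + 0.028782 = 0.15967.
P(DNS tunneling | evidence) = 0.070963 / 0.15967 ≈ 0.444.

0.444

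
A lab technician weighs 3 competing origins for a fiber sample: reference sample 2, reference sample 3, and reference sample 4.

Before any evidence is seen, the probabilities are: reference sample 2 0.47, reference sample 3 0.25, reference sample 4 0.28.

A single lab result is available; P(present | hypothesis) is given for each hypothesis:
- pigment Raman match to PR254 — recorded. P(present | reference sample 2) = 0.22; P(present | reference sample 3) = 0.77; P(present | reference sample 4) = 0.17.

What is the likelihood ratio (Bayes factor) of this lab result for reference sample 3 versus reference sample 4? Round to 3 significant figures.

4.53

The Bayes factor is the ratio of the two likelihoods.
  reference sample 3: 0.77
  reference sample 4: 0.17
Bayes factor = 0.77 / 0.17 ≈ 4.53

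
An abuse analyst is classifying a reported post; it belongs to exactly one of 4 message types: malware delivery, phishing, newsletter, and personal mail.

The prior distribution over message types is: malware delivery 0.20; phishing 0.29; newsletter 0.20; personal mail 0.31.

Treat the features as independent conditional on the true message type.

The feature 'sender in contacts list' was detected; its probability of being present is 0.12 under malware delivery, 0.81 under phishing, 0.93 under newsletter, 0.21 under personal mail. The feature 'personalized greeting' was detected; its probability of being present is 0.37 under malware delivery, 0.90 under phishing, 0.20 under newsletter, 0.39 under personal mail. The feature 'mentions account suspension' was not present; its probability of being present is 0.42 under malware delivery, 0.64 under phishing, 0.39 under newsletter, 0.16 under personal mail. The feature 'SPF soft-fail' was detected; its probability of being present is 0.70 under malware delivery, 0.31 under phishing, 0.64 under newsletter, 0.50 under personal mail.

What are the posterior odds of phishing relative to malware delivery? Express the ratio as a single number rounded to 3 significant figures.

Unnormalized posterior weight (prior times the feature likelihoods) for each of the two hypotheses (using 1 − P(present | H) for each absent feature):
  phishing: 0.29 × 0.81 × 0.90 × (1 − 0.64) × 0.31 = 0.023593
  malware delivery: 0.20 × 0.12 × 0.37 × (1 − 0.42) × 0.70 = 0.0036053
Posterior odds = 0.023593 / 0.0036053 ≈ 6.54.

6.54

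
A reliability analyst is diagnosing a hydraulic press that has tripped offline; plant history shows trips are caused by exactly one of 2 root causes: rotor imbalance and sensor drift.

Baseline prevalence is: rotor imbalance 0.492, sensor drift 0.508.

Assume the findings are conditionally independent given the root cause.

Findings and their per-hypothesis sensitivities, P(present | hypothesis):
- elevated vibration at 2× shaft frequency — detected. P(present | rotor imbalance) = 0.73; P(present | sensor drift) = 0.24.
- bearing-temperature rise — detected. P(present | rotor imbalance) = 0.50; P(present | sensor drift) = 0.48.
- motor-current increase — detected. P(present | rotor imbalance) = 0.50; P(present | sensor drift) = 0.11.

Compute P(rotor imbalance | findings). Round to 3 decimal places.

0.933

Multiply each prior by the joint likelihood of the evidence pattern:
  rotor imbalance: 0.492 × 0.73 × 0.50 × 0.50 = 0.08979
  sensor drift: 0.508 × 0.24 × 0.48 × 0.11 = 0.0064374
Normalizing constant Z = 0.08979 + 0.0064374 = 0.096227.
P(rotor imbalance | evidence) = 0.08979 / 0.096227 ≈ 0.933.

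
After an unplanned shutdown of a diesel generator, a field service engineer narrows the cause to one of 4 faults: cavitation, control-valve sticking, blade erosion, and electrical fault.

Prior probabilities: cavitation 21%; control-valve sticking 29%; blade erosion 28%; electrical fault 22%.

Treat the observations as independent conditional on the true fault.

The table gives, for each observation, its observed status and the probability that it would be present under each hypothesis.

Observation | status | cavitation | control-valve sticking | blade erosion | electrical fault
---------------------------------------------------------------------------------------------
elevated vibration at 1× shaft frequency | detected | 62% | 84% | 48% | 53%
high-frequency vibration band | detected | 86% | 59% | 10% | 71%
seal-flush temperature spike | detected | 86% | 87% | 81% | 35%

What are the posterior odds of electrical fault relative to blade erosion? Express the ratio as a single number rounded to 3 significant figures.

Unnormalized posterior weight (prior times the observation likelihoods) for each of the two hypotheses:
  electrical fault: 0.22 × 0.53 × 0.71 × 0.35 = 0.028975
  blade erosion: 0.28 × 0.48 × 0.10 × 0.81 = 0.010886
Posterior odds = 0.028975 / 0.010886 ≈ 2.66.

2.66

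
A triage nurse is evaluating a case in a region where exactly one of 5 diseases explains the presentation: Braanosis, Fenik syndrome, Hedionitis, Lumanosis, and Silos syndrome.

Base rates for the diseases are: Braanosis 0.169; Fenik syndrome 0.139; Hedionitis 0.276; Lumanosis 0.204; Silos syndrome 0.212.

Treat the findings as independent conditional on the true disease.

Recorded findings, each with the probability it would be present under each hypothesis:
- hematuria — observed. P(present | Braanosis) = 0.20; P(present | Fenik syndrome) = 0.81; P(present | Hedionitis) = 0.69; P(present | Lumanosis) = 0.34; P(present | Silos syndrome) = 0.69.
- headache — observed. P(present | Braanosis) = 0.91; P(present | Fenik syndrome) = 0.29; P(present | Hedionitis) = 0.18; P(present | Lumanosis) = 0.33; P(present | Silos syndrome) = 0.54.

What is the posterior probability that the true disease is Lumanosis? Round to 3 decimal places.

By Bayes' rule with conditional independence, the unnormalized weight for each hypothesis is prior × ∏ likelihoods:
  Braanosis: 0.169 × 0.20 × 0.91 = 0.030758
  Fenik syndrome: 0.139 × 0.81 × 0.29 = 0.032651
  Hedionitis: 0.276 × 0.69 × 0.18 = 0.034279
  Lumanosis: 0.204 × 0.34 × 0.33 = 0.022889
  Silos syndrome: 0.212 × 0.69 × 0.54 = 0.078991
Normalizing constant Z = 0.030758 + 0.032651 + 0.034279 + 0.022889 + 0.078991 = 0.19957.
P(Lumanosis | evidence) = 0.022889 / 0.19957 ≈ 0.115.

0.115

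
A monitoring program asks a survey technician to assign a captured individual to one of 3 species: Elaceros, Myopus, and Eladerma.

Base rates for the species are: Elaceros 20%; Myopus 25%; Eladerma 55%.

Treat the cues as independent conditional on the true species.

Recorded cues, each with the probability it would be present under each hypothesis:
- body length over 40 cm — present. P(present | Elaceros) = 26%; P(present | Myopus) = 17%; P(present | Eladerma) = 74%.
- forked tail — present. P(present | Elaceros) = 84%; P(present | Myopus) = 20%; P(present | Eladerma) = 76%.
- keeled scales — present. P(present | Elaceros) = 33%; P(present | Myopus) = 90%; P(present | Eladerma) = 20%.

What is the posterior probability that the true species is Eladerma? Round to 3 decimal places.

For each hypothesis, the unnormalized posterior weight is prior × product of the cue likelihoods:
  Elaceros: 0.20 × 0.26 × 0.84 × 0.33 = 0.014414
  Myopus: 0.25 × 0.17 × 0.20 × 0.90 = 0.00765
  Eladerma: 0.55 × 0.74 × 0.76 × 0.20 = 0.061864
The unnormalized weights sum to 0.083928.
P(Eladerma | evidence) = 0.061864 / 0.083928 ≈ 0.737.

0.737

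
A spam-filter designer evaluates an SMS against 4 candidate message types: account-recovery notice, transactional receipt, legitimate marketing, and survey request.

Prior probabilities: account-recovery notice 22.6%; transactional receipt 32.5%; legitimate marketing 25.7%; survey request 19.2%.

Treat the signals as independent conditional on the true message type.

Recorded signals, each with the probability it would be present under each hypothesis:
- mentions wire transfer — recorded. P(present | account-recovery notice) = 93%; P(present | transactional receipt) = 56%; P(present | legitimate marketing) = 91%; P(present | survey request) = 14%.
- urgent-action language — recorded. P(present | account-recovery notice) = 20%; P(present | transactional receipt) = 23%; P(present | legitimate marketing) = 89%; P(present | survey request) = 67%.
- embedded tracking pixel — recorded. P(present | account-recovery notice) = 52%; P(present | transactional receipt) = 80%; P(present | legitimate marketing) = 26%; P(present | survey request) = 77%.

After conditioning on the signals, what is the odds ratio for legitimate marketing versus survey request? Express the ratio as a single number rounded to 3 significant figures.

The normalizing constant cancels in an odds ratio, so compute prior × likelihood for the two hypotheses only:
  legitimate marketing: 0.257 × 0.91 × 0.89 × 0.26 = 0.054118
  survey request: 0.192 × 0.14 × 0.67 × 0.77 = 0.013867
Odds(legitimate marketing : survey request) = 0.054118 / 0.013867 ≈ 3.90.

3.90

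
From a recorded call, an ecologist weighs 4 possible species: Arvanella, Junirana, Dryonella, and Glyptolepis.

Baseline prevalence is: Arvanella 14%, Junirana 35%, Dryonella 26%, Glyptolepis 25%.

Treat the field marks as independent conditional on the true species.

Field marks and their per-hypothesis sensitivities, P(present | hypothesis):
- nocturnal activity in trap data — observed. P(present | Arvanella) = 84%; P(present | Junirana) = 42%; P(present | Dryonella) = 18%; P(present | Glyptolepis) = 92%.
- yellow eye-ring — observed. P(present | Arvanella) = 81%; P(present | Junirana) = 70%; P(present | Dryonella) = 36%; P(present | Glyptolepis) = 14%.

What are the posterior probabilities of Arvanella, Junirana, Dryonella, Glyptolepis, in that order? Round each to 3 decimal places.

0.385, 0.416, 0.068, 0.130

Multiply each prior by the joint likelihood of the field mark pattern:
  Arvanella: 0.14 × 0.84 × 0.81 = 0.095256
  Junirana: 0.35 × 0.42 × 0.70 = 0.1029
  Dryonella: 0.26 × 0.18 × 0.36 = 0.016848
  Glyptolepis: 0.25 × 0.92 × 0.14 = 0.0322
The unnormalized weights sum to 0.2472.
P(Arvanella | evidence) = 0.095256 / 0.2472 ≈ 0.385
P(Junirana | evidence) = 0.1029 / 0.2472 ≈ 0.416
P(Dryonella | evidence) = 0.016848 / 0.2472 ≈ 0.068
P(Glyptolepis | evidence) = 0.0322 / 0.2472 ≈ 0.130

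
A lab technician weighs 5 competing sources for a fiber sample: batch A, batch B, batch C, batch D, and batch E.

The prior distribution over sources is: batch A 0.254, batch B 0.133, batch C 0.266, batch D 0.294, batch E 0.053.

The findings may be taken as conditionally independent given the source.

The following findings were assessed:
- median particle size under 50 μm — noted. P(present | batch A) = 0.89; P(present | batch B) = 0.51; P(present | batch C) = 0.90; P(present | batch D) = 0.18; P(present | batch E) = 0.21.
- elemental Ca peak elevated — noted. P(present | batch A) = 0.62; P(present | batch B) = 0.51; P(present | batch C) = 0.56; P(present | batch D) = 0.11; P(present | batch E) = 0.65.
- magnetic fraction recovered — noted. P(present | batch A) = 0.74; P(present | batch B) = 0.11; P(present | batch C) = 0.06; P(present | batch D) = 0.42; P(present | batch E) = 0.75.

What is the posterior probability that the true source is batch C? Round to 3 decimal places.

0.065

For each hypothesis, the unnormalized posterior weight is prior × product of the finding likelihoods:
  batch A: 0.254 × 0.89 × 0.62 × 0.74 = 0.10372
  batch B: 0.133 × 0.51 × 0.51 × 0.11 = 0.0038053
  batch C: 0.266 × 0.90 × 0.56 × 0.06 = 0.0080438
  batch D: 0.294 × 0.18 × 0.11 × 0.42 = 0.0024449
  batch E: 0.053 × 0.21 × 0.65 × 0.75 = 0.0054259
Normalizing constant Z = 0.10372 + 0.0038053 + 0.0080438 + 0.0024449 + 0.0054259 = 0.12344.
P(batch C | evidence) = 0.0080438 / 0.12344 ≈ 0.065.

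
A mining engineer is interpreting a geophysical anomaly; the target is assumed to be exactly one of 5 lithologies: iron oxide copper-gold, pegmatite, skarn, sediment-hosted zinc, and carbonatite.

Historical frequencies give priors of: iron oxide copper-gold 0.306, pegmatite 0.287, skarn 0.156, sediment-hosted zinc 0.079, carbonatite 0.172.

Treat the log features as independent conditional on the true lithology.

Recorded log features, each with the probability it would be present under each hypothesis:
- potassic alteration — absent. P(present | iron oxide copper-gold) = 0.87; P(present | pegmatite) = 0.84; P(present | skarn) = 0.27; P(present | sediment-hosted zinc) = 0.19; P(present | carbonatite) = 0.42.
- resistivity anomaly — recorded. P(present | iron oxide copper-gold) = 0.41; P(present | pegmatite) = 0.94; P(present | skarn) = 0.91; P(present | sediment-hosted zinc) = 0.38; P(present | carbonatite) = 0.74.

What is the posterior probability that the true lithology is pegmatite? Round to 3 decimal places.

By Bayes' rule with conditional independence, the unnormalized weight for each hypothesis is prior × ∏ likelihoods (using 1 − P(present | H) for each absent log feature):
  iron oxide copper-gold: 0.306 × (1 − 0.87) × 0.41 = 0.01631
  pegmatite: 0.287 × (1 − 0.84) × 0.94 = 0.043165
  skarn: 0.156 × (1 − 0.27) × 0.91 = 0.10363
  sediment-hosted zinc: 0.079 × (1 − 0.19) × 0.38 = 0.024316
  carbonatite: 0.172 × (1 − 0.42) × 0.74 = 0.073822
Marginal likelihood of the evidence = 0.26124.
P(pegmatite | evidence) = 0.043165 / 0.26124 ≈ 0.165.

0.165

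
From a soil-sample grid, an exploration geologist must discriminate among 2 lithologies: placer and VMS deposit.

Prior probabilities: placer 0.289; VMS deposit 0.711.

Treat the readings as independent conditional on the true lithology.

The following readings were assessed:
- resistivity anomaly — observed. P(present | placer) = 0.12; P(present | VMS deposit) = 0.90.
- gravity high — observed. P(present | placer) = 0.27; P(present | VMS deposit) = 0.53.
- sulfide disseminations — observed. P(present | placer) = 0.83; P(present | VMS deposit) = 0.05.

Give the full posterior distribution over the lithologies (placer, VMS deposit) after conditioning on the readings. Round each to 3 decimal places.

For each hypothesis, the unnormalized posterior weight is prior × product of the reading likelihoods:
  placer: 0.289 × 0.12 × 0.27 × 0.83 = 0.0077718
  VMS deposit: 0.711 × 0.90 × 0.53 × 0.05 = 0.016957
Marginal likelihood of the evidence = 0.024729.
P(placer | evidence) = 0.0077718 / 0.024729 ≈ 0.314
P(VMS deposit | evidence) = 0.016957 / 0.024729 ≈ 0.686

0.314, 0.686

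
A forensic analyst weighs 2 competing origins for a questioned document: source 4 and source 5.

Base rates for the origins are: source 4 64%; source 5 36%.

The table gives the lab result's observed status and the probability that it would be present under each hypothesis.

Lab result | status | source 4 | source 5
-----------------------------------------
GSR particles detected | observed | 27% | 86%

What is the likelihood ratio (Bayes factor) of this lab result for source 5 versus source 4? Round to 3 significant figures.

3.19

The Bayes factor is the ratio of the two likelihoods.
  source 5: 0.86
  source 4: 0.27
Bayes factor = 0.86 / 0.27 ≈ 3.19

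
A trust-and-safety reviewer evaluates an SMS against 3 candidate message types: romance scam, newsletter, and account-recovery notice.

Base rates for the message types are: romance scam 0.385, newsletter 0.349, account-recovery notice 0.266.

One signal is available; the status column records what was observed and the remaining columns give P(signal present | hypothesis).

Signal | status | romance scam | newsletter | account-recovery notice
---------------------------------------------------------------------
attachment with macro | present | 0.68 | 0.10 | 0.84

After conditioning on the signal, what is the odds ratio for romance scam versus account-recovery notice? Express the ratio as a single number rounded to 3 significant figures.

1.17

The normalizing constant cancels in an odds ratio, so compute prior × likelihood for the two hypotheses only:
  romance scam: 0.385 × 0.68 = 0.2618
  account-recovery notice: 0.266 × 0.84 = 0.22344
Odds(romance scam : account-recovery notice) = 0.2618 / 0.22344 ≈ 1.17.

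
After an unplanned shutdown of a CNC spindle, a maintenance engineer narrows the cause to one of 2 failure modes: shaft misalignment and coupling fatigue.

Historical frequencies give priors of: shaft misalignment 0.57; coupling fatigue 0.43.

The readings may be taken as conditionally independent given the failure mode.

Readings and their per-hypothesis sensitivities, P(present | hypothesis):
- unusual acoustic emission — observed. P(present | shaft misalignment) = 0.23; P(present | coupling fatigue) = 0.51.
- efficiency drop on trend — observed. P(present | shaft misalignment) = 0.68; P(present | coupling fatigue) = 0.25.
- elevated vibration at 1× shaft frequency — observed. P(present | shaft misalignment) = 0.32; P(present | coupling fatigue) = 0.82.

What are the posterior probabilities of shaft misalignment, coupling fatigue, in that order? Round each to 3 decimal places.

0.388, 0.612

Multiply each prior by the joint likelihood of the reading pattern:
  shaft misalignment: 0.57 × 0.23 × 0.68 × 0.32 = 0.028527
  coupling fatigue: 0.43 × 0.51 × 0.25 × 0.82 = 0.044956
Marginal likelihood of the evidence = 0.073484.
P(shaft misalignment | evidence) = 0.028527 / 0.073484 ≈ 0.388
P(coupling fatigue | evidence) = 0.044956 / 0.073484 ≈ 0.612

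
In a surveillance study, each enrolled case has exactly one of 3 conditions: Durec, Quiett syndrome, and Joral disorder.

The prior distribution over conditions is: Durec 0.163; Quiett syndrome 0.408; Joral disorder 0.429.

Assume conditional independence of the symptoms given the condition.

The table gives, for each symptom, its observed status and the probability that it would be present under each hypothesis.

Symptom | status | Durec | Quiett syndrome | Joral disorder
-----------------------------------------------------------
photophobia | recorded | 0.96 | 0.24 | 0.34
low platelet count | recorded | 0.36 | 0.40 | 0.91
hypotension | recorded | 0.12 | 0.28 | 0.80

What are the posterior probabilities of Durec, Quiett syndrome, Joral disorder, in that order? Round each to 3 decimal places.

0.055, 0.089, 0.857

Multiply each prior by the joint likelihood of the symptom pattern:
  Durec: 0.163 × 0.96 × 0.36 × 0.12 = 0.0067599
  Quiett syndrome: 0.408 × 0.24 × 0.40 × 0.28 = 0.010967
  Joral disorder: 0.429 × 0.34 × 0.91 × 0.80 = 0.10619
The unnormalized weights sum to 0.12391.
P(Durec | evidence) = 0.0067599 / 0.12391 ≈ 0.055
P(Quiett syndrome | evidence) = 0.010967 / 0.12391 ≈ 0.089
P(Joral disorder | evidence) = 0.10619 / 0.12391 ≈ 0.857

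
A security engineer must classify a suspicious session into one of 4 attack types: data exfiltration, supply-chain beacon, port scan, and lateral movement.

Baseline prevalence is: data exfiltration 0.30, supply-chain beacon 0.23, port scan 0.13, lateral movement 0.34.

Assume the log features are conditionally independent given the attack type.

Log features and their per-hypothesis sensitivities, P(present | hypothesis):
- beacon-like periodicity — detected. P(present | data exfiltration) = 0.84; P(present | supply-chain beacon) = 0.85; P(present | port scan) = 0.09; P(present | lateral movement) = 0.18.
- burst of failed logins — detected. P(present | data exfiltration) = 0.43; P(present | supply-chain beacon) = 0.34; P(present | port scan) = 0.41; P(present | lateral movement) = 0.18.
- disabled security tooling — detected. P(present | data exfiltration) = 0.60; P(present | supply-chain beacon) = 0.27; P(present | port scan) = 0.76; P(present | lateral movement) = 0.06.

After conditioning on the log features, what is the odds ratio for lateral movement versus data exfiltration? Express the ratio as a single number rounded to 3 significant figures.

0.0102

Posterior odds equal prior odds times the likelihood ratio; only the two competing hypotheses matter.
  lateral movement: 0.34 × 0.18 × 0.18 × 0.06 = 0.00066096
  data exfiltration: 0.30 × 0.84 × 0.43 × 0.60 = 0.065016
Odds(lateral movement : data exfiltration) = 0.00066096 / 0.065016 ≈ 0.0102.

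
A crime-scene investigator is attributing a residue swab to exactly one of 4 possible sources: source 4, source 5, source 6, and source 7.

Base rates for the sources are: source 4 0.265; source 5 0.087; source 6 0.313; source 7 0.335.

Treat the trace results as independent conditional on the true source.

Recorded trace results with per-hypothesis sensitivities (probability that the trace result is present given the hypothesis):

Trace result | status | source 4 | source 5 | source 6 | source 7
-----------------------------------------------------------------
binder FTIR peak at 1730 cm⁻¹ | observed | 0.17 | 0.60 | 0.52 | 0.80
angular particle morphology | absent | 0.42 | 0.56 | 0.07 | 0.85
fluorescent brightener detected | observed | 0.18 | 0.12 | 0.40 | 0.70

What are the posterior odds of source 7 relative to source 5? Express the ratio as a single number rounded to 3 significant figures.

10.2

The normalizing constant cancels in an odds ratio, so compute prior × likelihood for the two hypotheses only (using 1 − P(present | H) for each absent trace result):
  source 7: 0.335 × 0.80 × (1 − 0.85) × 0.70 = 0.02814
  source 5: 0.087 × 0.60 × (1 − 0.56) × 0.12 = 0.0027562
Odds(source 7 : source 5) = 0.02814 / 0.0027562 ≈ 10.2.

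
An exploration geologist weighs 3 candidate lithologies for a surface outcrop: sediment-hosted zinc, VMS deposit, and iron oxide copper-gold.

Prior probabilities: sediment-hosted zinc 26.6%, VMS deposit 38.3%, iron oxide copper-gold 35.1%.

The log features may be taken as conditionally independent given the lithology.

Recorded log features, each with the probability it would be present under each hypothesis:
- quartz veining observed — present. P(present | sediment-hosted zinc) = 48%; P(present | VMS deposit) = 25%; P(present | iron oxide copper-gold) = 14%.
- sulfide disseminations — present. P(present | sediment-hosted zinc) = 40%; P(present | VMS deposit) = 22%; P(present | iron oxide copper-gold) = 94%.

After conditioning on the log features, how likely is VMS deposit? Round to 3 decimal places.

Multiply each prior by the joint likelihood of the log feature pattern:
  sediment-hosted zinc: 0.266 × 0.48 × 0.40 = 0.051072
  VMS deposit: 0.383 × 0.25 × 0.22 = 0.021065
  iron oxide copper-gold: 0.351 × 0.14 × 0.94 = 0.046192
The unnormalized weights sum to 0.11833.
P(VMS deposit | evidence) = 0.021065 / 0.11833 ≈ 0.178.

0.178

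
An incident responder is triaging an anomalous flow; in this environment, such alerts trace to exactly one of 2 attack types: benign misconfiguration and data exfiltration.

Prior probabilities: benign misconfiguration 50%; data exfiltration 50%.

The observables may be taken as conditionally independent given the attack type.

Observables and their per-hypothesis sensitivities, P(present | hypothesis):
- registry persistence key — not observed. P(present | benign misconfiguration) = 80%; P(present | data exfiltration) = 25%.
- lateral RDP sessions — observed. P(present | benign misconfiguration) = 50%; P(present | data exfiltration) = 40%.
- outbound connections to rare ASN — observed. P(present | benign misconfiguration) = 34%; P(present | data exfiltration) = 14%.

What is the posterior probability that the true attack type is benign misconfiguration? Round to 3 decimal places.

For each hypothesis, the unnormalized posterior weight is prior × product of the observable likelihoods (using 1 − P(present | H) for each absent observable):
  benign misconfiguration: 0.50 × (1 − 0.80) × 0.50 × 0.34 = 0.017
  data exfiltration: 0.50 × (1 − 0.25) × 0.40 × 0.14 = 0.021
The unnormalized weights sum to 0.038.
P(benign misconfiguration | evidence) = 0.017 / 0.038 ≈ 0.447.

0.447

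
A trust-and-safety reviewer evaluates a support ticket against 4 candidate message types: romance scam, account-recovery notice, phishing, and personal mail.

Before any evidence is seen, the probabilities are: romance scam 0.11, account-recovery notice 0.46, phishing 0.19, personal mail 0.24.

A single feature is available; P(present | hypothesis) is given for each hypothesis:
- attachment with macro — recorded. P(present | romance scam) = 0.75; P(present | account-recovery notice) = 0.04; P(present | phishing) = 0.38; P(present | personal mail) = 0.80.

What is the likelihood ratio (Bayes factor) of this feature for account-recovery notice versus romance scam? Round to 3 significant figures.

0.0533

Likelihood of this feature under each hypothesis:
  account-recovery notice: 0.04
  romance scam: 0.75
Bayes factor = 0.04 / 0.75 ≈ 0.0533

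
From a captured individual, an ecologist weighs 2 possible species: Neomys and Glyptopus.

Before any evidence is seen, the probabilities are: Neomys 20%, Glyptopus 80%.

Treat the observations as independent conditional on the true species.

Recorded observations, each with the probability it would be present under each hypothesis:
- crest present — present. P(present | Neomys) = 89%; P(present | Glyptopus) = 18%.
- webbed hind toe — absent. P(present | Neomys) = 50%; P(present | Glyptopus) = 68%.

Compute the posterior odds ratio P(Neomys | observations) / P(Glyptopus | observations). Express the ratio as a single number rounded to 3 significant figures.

Posterior odds equal prior odds times the likelihood ratio; only the two competing hypotheses matter (using 1 − P(present | H) for each absent observation).
  Neomys: 0.20 × 0.89 × (1 − 0.50) = 0.089
  Glyptopus: 0.80 × 0.18 × (1 − 0.68) = 0.04608
Posterior odds = 0.089 / 0.04608 ≈ 1.93.

1.93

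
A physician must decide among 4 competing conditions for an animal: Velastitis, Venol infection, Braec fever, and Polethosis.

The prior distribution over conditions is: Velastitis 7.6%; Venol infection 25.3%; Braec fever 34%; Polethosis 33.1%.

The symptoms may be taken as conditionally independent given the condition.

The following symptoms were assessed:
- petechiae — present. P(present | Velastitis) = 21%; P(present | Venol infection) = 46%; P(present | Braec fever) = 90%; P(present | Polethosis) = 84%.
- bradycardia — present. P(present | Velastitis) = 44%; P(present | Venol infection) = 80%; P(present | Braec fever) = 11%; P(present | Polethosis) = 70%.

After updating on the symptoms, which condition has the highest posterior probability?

Polethosis

For each hypothesis, the unnormalized posterior weight is prior × product of the symptom likelihoods:
  Velastitis: 0.076 × 0.21 × 0.44 = 0.0070224
  Venol infection: 0.253 × 0.46 × 0.80 = 0.093104
  Braec fever: 0.340 × 0.90 × 0.11 = 0.03366
  Polethosis: 0.331 × 0.84 × 0.70 = 0.19463
The unnormalized weights sum to 0.32841.
P(Velastitis | evidence) ≈ 0.0070224 / 0.32841 ≈ 0.021
P(Venol infection | evidence) ≈ 0.093104 / 0.32841 ≈ 0.283
P(Braec fever | evidence) ≈ 0.03366 / 0.32841 ≈ 0.102
P(Polethosis | evidence) ≈ 0.19463 / 0.32841 ≈ 0.593
The largest is 0.593, so Polethosis is most probable.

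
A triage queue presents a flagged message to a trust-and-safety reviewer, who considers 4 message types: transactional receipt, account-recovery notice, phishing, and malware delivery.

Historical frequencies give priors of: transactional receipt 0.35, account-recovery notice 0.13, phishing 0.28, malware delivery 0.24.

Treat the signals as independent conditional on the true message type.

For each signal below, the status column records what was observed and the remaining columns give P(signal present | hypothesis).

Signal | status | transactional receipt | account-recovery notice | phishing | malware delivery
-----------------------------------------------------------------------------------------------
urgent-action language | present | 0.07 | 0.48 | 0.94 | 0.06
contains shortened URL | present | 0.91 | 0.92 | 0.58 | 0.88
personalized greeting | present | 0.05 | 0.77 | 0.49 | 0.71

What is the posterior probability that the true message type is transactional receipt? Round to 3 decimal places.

0.009

Multiply each prior by the joint likelihood of the signal pattern:
  transactional receipt: 0.35 × 0.07 × 0.91 × 0.05 = 0.0011148
  account-recovery notice: 0.13 × 0.48 × 0.92 × 0.77 = 0.044204
  phishing: 0.28 × 0.94 × 0.58 × 0.49 = 0.074801
  malware delivery: 0.24 × 0.06 × 0.88 × 0.71 = 0.0089971
Normalizing constant Z = 0.0011148 + 0.044204 + 0.074801 + 0.0089971 = 0.12912.
P(transactional receipt | evidence) = 0.0011148 / 0.12912 ≈ 0.009.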